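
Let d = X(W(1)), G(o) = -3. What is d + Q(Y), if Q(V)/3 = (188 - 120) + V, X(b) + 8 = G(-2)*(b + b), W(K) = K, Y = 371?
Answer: 1303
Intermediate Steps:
X(b) = -8 - 6*b (X(b) = -8 - 3*(b + b) = -8 - 6*b)
d = -14 (d = -8 - 6*1 = -8 - 6 = -14)
Q(V) = 204 + 3*V (Q(V) = 3*((188 - 120) + V) = 3*(68 + V) = 204 + 3*V)
d + Q(Y) = -14 + (204 + 3*371) = -14 + (204 + 1113) = -14 + 1317 = 1303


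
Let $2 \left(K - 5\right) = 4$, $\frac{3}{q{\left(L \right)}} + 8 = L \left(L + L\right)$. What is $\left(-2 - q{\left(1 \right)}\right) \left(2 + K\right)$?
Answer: $- \frac{27}{2} \approx -13.5$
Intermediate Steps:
$q{\left(L \right)} = \frac{3}{-8 + 2 L^{2}}$ ($q{\left(L \right)} = \frac{3}{-8 + L \left(L + L\right)} = \frac{3}{-8 + L 2 L} = \frac{3}{-8 + 2 L^{2}}$)
$K = 7$ ($K = 5 + \frac{1}{2} \cdot 4 = 5 + 2 = 7$)
$\left(-2 - q{\left(1 \right)}\right) \left(2 + K\right) = \left(-2 - \frac{3}{2 \left(-4 + 1^{2}\right)}\right) \left(2 + 7\right) = \left(-2 - \frac{3}{2 \left(-4 + 1\right)}\right) 9 = \left(-2 - \frac{3}{2 \left(-3\right)}\right) 9 = \left(-2 - \frac{3}{2} \left(- \frac{1}{3}\right)\right) 9 = \left(-2 - - \frac{1}{2}\right) 9 = \left(-2 + \frac{1}{2}\right) 9 = \left(- \frac{3}{2}\right) 9 = - \frac{27}{2}$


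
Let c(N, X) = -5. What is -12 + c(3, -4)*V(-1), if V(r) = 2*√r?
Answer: -12 - 10*I ≈ -12.0 - 10.0*I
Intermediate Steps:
-12 + c(3, -4)*V(-1) = -12 - 10*√(-1) = -12 - 10*I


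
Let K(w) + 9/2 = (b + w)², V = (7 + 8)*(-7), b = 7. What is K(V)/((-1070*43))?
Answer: -19199/92020 ≈ -0.20864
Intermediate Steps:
V = -105 (V = 15*(-7) = -105)
K(w) = -9/2 + (7 + w)²
K(V)/((-1070*43)) = (-9/2 + (7 - 105)²)/((-1070*43)) = (-9/2 + (-98)²)/(-46010) = (-9/2 + 9604)*(-1/46010) = (19199/2)*(-1/46010) = -19199/92020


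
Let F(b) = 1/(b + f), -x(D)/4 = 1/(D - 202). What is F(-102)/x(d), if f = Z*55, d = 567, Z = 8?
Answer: -365/1352 ≈ -0.26997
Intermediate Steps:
x(D) = -4/(-202 + D) (x(D) = -4/(D - 202) = -4/(-202 + D))
f = 440 (f = 8*55 = 440)
F(b) = 1/(440 + b) (F(b) = 1/(b + 440) = 1/(440 + b))
F(-102)/x(d) = 1/((440 - 102)*((-4/(-202 + 567)))) = 1/(338*((-4/365))) = 1/(338*((-4*1/365))) = 1/(338*(-4/365)) = (1/338)*(-365/4) = -365/1352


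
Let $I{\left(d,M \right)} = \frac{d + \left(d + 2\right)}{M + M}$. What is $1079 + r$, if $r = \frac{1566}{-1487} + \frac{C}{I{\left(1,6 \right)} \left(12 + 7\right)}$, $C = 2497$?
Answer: $\frac{41594350}{28253} \approx 1472.2$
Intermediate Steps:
$I{\left(d,M \right)} = \frac{2 + 2 d}{2 M}$ ($I{\left(d,M \right)} = \frac{d + \left(2 + d\right)}{2 M} = \left(2 + 2 d\right) \frac{1}{2 M} = \frac{2 + 2 d}{2 M}$)
$r = \frac{11109363}{28253}$ ($r = \frac{1566}{-1487} + \frac{2497}{\frac{1 + 1}{6} \left(12 + 7\right)} = 1566 \left(- \frac{1}{1487}\right) + \frac{2497}{\frac{1}{6} \cdot 2 \cdot 19} = - \frac{1566}{1487} + \frac{2497}{\frac{1}{3} \cdot 19} = - \frac{1566}{1487} + \frac{2497}{\frac{19}{3}} = - \frac{1566}{1487} + 2497 \cdot \frac{3}{19} = - \frac{1566}{1487} + \frac{7491}{19} = \frac{11109363}{28253} \approx 393.21$)
$1079 + r = 1079 + \frac{11109363}{28253} = \frac{41594350}{28253}$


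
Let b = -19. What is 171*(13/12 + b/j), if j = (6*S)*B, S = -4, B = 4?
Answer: 7011/32 ≈ 219.09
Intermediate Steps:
j = -96 (j = (6*(-4))*4 = -24*4 = -96)
171*(13/12 + b/j) = 171*(13/12 - 19/(-96)) = 171*(13*(1/12) - 19*(-1/96)) = 171*(13/12 + 19/96) = 171*(41/32) = 7011/32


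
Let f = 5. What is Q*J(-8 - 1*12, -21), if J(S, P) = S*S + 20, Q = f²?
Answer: 10500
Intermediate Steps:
Q = 25 (Q = 5² = 25)
J(S, P) = 20 + S² (J(S, P) = S² + 20 = 20 + S²)
Q*J(-8 - 1*12, -21) = 25*(20 + (-8 - 1*12)²) = 25*(20 + (-8 - 12)²) = 25*(20 + (-20)²) = 25*(20 + 400) = 25*420 = 10500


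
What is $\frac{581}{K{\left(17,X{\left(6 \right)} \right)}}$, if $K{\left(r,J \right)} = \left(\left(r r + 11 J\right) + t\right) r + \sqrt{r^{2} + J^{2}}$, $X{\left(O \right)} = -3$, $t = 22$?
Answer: $\frac{1372903}{11167389} - \frac{581 \sqrt{298}}{22334778} \approx 0.12249$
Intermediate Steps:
$K{\left(r,J \right)} = \sqrt{J^{2} + r^{2}} + r \left(22 + r^{2} + 11 J\right)$ ($K{\left(r,J \right)} = \left(\left(r r + 11 J\right) + 22\right) r + \sqrt{r^{2} + J^{2}} = \left(\left(r^{2} + 11 J\right) + 22\right) r + \sqrt{J^{2} + r^{2}} = \left(22 + r^{2} + 11 J\right) r + \sqrt{J^{2} + r^{2}} = r \left(22 + r^{2} + 11 J\right) + \sqrt{J^{2} + r^{2}} = \sqrt{J^{2} + r^{2}} + r \left(22 + r^{2} + 11 J\right)$)
$\frac{581}{K{\left(17,X{\left(6 \right)} \right)}} = \frac{581}{17^{3} + \sqrt{\left(-3\right)^{2} + 17^{2}} + 22 \cdot 17 + 11 \left(-3\right) 17} = \frac{581}{4913 + \sqrt{9 + 289} + 374 - 561} = \frac{581}{4913 + \sqrt{298} + 374 - 561} = \frac{581}{4726 + \sqrt{298}}$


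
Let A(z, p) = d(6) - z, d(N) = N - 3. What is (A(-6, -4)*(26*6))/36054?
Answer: 78/2003 ≈ 0.038942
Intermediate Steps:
d(N) = -3 + N
A(z, p) = 3 - z (A(z, p) = (-3 + 6) - z = 3 - z)
(A(-6, -4)*(26*6))/36054 = ((3 - 1*(-6))*(26*6))/36054 = ((3 + 6)*156)*(1/36054) = (9*156)*(1/36054) = 1404*(1/36054) = 78/2003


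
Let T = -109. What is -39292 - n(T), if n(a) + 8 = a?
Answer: -39175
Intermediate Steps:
n(a) = -8 + a
-39292 - n(T) = -39292 - (-8 - 109) = -39292 - 1*(-117) = -39292 + 117 = -39175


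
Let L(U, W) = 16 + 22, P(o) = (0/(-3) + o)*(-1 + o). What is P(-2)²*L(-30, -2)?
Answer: 1368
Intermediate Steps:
P(o) = o*(-1 + o) (P(o) = (0*(-⅓) + o)*(-1 + o) = (0 + o)*(-1 + o) = o*(-1 + o))
L(U, W) = 38
P(-2)²*L(-30, -2) = (-2*(-1 - 2))²*38 = (-2*(-3))²*38 = 6²*38 = 36*38 = 1368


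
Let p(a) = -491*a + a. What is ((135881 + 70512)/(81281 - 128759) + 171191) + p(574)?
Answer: -5226062375/47478 ≈ -1.1007e+5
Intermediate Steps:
p(a) = -490*a
((135881 + 70512)/(81281 - 128759) + 171191) + p(574) = ((135881 + 70512)/(81281 - 128759) + 171191) - 490*574 = (206393/(-47478) + 171191) - 281260 = (206393*(-1/47478) + 171191) - 281260 = (-206393/47478 + 171191) - 281260 = 8127599905/47478 - 281260 = -5226062375/47478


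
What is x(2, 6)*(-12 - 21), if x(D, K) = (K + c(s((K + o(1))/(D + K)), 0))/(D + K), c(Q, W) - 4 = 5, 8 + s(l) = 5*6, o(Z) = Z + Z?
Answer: -495/8 ≈ -61.875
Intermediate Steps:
o(Z) = 2*Z
s(l) = 22 (s(l) = -8 + 5*6 = -8 + 30 = 22)
c(Q, W) = 9 (c(Q, W) = 4 + 5 = 9)
x(D, K) = (9 + K)/(D + K) (x(D, K) = (K + 9)/(D + K) = (9 + K)/(D + K))
x(2, 6)*(-12 - 21) = ((9 + 6)/(2 + 6))*(-12 - 21) = (15/8)*(-33) = -495/8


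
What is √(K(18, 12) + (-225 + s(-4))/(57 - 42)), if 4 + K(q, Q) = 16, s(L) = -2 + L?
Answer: I*√85/5 ≈ 1.8439*I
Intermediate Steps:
K(q, Q) = 12 (K(q, Q) = -4 + 16 = 12)
√(K(18, 12) + (-225 + s(-4))/(57 - 42)) = √(12 + (-225 + (-2 - 4))/(57 - 42)) = √(12 + (-225 - 6)/15) = √(12 - 231*1/15) = √(12 - 77/5) = √(-17/5) = I*√85/5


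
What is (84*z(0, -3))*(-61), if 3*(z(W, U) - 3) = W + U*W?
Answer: -15372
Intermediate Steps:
z(W, U) = 3 + W/3 + U*W/3 (z(W, U) = 3 + (W + U*W)/3 = 3 + (W/3 + U*W/3) = 3 + W/3 + U*W/3)
(84*z(0, -3))*(-61) = (84*(3 + (1/3)*0 + (1/3)*(-3)*0))*(-61) = (84*(3 + 0 + 0))*(-61) = (84*3)*(-61) = 252*(-61) = -15372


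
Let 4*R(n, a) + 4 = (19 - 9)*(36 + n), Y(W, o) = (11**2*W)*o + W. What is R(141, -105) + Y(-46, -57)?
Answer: 635315/2 ≈ 3.1766e+5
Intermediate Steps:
Y(W, o) = W + 121*W*o (Y(W, o) = (121*W)*o + W = 121*W*o + W = W + 121*W*o)
R(n, a) = 89 + 5*n/2 (R(n, a) = -1 + ((19 - 9)*(36 + n))/4 = -1 + (10*(36 + n))/4 = -1 + (360 + 10*n)/4 = -1 + (90 + 5*n/2) = 89 + 5*n/2)
R(141, -105) + Y(-46, -57) = (89 + (5/2)*141) - 46*(1 + 121*(-57)) = (89 + 705/2) - 46*(1 - 6897) = 883/2 - 46*(-6896) = 883/2 + 317216 = 635315/2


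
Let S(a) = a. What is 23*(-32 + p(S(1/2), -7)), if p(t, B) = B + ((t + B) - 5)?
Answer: -2323/2 ≈ -1161.5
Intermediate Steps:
p(t, B) = -5 + t + 2*B (p(t, B) = B + ((B + t) - 5) = B + (-5 + B + t) = -5 + t + 2*B)
23*(-32 + p(S(1/2), -7)) = 23*(-32 + (-5 + 1/2 + 2*(-7))) = 23*(-32 + (-5 + ½ - 14)) = 23*(-32 - 37/2) = 23*(-101/2) = -2323/2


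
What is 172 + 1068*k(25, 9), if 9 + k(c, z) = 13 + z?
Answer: 14056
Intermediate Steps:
k(c, z) = 4 + z (k(c, z) = -9 + (13 + z) = 4 + z)
172 + 1068*k(25, 9) = 172 + 1068*(4 + 9) = 172 + 1068*13 = 172 + 13884 = 14056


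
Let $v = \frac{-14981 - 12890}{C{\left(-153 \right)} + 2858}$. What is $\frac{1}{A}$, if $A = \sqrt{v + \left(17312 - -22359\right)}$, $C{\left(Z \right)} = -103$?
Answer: $\frac{\sqrt{301027097170}}{109265734} \approx 0.0050213$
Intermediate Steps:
$v = - \frac{27871}{2755}$ ($v = \frac{-14981 - 12890}{-103 + 2858} = - \frac{27871}{2755} \approx -10.117$)
$A = \frac{\sqrt{301027097170}}{2755}$ ($A = \sqrt{- \frac{27871}{2755} + \left(17312 - -22359\right)} = \sqrt{- \frac{27871}{2755} + \left(17312 + 22359\right)} = \sqrt{- \frac{27871}{2755} + 39671} = \sqrt{\frac{109265734}{2755}} = \frac{\sqrt{301027097170}}{2755} \approx 199.15$)
$\frac{1}{A} = \frac{1}{\frac{1}{2755} \sqrt{301027097170}} = \frac{\sqrt{301027097170}}{109265734}$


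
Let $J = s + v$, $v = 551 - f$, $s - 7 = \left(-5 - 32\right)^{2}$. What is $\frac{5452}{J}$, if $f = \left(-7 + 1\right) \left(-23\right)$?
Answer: $\frac{5452}{1789} \approx 3.0475$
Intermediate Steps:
$s = 1376$ ($s = 7 + \left(-5 - 32\right)^{2} = 7 + \left(-37\right)^{2} = 7 + 1369 = 1376$)
$f = 138$ ($f = \left(-6\right) \left(-23\right) = 138$)
$v = 413$ ($v = 551 - 138 = 413$)
$J = 1789$ ($J = 1376 + 413 = 1789$)
$\frac{5452}{J} = \frac{5452}{1789}$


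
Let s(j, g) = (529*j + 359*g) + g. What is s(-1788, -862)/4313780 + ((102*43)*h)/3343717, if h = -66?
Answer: -1362254862651/3606014880065 ≈ -0.37777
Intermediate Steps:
s(j, g) = 360*g + 529*j (s(j, g) = (359*g + 529*j) + g = 360*g + 529*j)
s(-1788, -862)/4313780 + ((102*43)*h)/3343717 = (360*(-862) + 529*(-1788))/4313780 + ((102*43)*(-66))/3343717 = (-310320 - 945852)*(1/4313780) + (4386*(-66))*(1/3343717) = -1256172*1/4313780 - 289476*1/3343717 = -314043/1078445 - 289476/3343717 = -1362254862651/3606014880065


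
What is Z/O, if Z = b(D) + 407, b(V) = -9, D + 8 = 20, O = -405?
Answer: -398/405 ≈ -0.98272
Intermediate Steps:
D = 12 (D = -8 + 20 = 12)
Z = 398 (Z = -9 + 407 = 398)
Z/O = 398/(-405) = 398*(-1/405) = -398/405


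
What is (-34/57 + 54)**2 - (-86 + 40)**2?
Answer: 2391052/3249 ≈ 735.93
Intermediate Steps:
(-34/57 + 54)**2 - (-86 + 40)**2 = (-34*1/57 + 54)**2 - 1*(-46)**2 = (-34/57 + 54)**2 - 1*2116 = (3044/57)**2 - 2116 = 9265936/3249 - 2116 = 2391052/3249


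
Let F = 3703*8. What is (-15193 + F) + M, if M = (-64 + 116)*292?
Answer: 29615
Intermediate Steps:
F = 29624
M = 15184 (M = 52*292 = 15184)
(-15193 + F) + M = (-15193 + 29624) + 15184 = 14431 + 15184 = 29615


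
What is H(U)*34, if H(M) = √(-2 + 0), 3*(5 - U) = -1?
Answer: 34*I*√2 ≈ 48.083*I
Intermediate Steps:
U = 16/3 (U = 5 - ⅓*(-1) = 5 + ⅓ = 16/3 ≈ 5.3333)
H(M) = I*√2 (H(M) = √(-2) = I*√2)
H(U)*34 = (I*√2)*34 = 34*I*√2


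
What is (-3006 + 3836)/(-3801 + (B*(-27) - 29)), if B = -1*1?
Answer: -830/3803 ≈ -0.21825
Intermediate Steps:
B = -1
(-3006 + 3836)/(-3801 + (B*(-27) - 29)) = (-3006 + 3836)/(-3801 + (-1*(-27) - 29)) = 830/(-3801 + (27 - 29)) = 830/(-3801 - 2) = 830/(-3803) = 830*(-1/3803) = -830/3803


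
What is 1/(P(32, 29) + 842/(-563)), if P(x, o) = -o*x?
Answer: -563/523306 ≈ -0.0010759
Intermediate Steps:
P(x, o) = -o*x
1/(P(32, 29) + 842/(-563)) = 1/(-1*29*32 + 842/(-563)) = 1/(-928 + 842*(-1/563)) = 1/(-928 - 842/563) = 1/(-523306/563) = -563/523306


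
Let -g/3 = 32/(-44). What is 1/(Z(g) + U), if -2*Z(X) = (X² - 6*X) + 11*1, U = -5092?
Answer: -242/1232587 ≈ -0.00019633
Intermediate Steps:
g = 24/11 (g = -96/(-44) = -96*(-1)/44 = -3*(-8/11) = 24/11 ≈ 2.1818)
Z(X) = -11/2 + 3*X - X²/2 (Z(X) = -((X² - 6*X) + 11*1)/2 = -((X² - 6*X) + 11)/2 = -(11 + X² - 6*X)/2 = -11/2 + 3*X - X²/2)
1/(Z(g) + U) = 1/((-11/2 + 3*(24/11) - (24/11)²/2) - 5092) = 1/((-11/2 + 72/11 - ½*576/121) - 5092) = 1/((-11/2 + 72/11 - 288/121) - 5092) = 1/(-323/242 - 5092) = 1/(-1232587/242) = -242/1232587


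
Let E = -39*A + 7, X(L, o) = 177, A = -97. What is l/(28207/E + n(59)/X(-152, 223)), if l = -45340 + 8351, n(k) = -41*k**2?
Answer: 420564930/9083389 ≈ 46.300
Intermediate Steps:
E = 3790 (E = -39*(-97) + 7 = 3783 + 7 = 3790)
l = -36989
l/(28207/E + n(59)/X(-152, 223)) = -36989/(28207/3790 - 41*59**2/177) = -36989/(28207*(1/3790) - 41*3481*(1/177)) = -36989/(28207/3790 - 142721*1/177) = -36989/(28207/3790 - 2419/3) = -36989/(-9083389/11370) = -36989*(-11370/9083389) = 420564930/9083389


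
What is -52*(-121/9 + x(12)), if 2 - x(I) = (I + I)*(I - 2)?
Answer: 117676/9 ≈ 13075.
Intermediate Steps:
x(I) = 2 - 2*I*(-2 + I) (x(I) = 2 - (I + I)*(I - 2) = 2 - 2*I*(-2 + I))
-52*(-121/9 + x(12)) = -52*(-121/9 + (2 - 2*12² + 4*12)) = -52*(-121*⅑ + (2 - 2*144 + 48)) = -52*(-121/9 + (2 - 288 + 48)) = -52*(-121/9 - 238) = -52*(-2263/9) = 117676/9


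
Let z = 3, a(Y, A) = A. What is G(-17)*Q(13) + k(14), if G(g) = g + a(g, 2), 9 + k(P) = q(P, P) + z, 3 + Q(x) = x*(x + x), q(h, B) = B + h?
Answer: -5003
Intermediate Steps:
Q(x) = -3 + 2*x² (Q(x) = -3 + x*(x + x) = -3 + x*(2*x) = -3 + 2*x²)
k(P) = -6 + 2*P (k(P) = -9 + ((P + P) + 3) = -9 + (2*P + 3) = -9 + (3 + 2*P) = -6 + 2*P)
G(g) = 2 + g (G(g) = g + 2 = 2 + g)
G(-17)*Q(13) + k(14) = (2 - 17)*(-3 + 2*13²) + (-6 + 2*14) = -15*(-3 + 2*169) + (-6 + 28) = -15*(-3 + 338) + 22 = -15*335 + 22 = -5025 + 22 = -5003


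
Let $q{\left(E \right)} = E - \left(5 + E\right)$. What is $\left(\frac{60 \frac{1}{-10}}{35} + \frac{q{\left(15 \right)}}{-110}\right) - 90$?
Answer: $- \frac{69397}{770} \approx -90.126$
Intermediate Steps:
$q{\left(E \right)} = -5$
$\left(\frac{60 \frac{1}{-10}}{35} + \frac{q{\left(15 \right)}}{-110}\right) - 90 = \left(\frac{60 \frac{1}{-10}}{35} - \frac{5}{-110}\right) - 90 = \left(60 \left(- \frac{1}{10}\right) \frac{1}{35} - - \frac{1}{22}\right) - 90 = \left(\left(-6\right) \frac{1}{35} + \frac{1}{22}\right) - 90 = \left(- \frac{6}{35} + \frac{1}{22}\right) - 90 = - \frac{97}{770} - 90 = - \frac{69397}{770}$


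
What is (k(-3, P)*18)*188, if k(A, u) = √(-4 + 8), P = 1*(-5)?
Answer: 6768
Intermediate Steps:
P = -5
k(A, u) = 2 (k(A, u) = √4 = 2)
(k(-3, P)*18)*188 = (2*18)*188 = 36*188 = 6768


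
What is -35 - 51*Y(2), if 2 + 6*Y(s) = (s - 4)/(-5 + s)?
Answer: -71/3 ≈ -23.667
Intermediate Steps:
Y(s) = -⅓ + (-4 + s)/(6*(-5 + s)) (Y(s) = -⅓ + ((s - 4)/(-5 + s))/6 = -⅓ + ((-4 + s)/(-5 + s))/6 = -⅓ + (-4 + s)/(6*(-5 + s)))
-35 - 51*Y(2) = -35 - 17*(6 - 1*2)/(2*(-5 + 2)) = -35 - 17*(6 - 2)/(2*(-3)) = -35 - 17*(-1)*4/(2*3) = -35 - 51*(-2/9) = -35 + 34/3 = -71/3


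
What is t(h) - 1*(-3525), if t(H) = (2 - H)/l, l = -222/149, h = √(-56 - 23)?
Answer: 391126/111 + 149*I*√79/222 ≈ 3523.7 + 5.9655*I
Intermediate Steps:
h = I*√79 (h = √(-79) = I*√79 ≈ 8.8882*I)
l = -222/149 (l = -222*1/149 = -222/149 ≈ -1.4899)
t(H) = -149/111 + 149*H/222 (t(H) = (2 - H)/(-222/149) = (2 - H)*(-149/222) = -149/111 + 149*H/222)
t(h) - 1*(-3525) = (-149/111 + 149*(I*√79)/222) - 1*(-3525) = (-149/111 + 149*I*√79/222) + 3525 = 391126/111 + 149*I*√79/222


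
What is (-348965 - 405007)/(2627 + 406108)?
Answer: -251324/136245 ≈ -1.8446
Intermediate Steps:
(-348965 - 405007)/(2627 + 406108) = -753972/408735 = -753972*1/408735 = -251324/136245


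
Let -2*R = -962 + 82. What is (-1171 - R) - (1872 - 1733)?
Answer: -1750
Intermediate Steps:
R = 440 (R = -(-962 + 82)/2 = -½*(-880) = 440)
(-1171 - R) - (1872 - 1733) = (-1171 - 1*440) - (1872 - 1733) = (-1171 - 440) - 1*139 = -1611 - 139 = -1750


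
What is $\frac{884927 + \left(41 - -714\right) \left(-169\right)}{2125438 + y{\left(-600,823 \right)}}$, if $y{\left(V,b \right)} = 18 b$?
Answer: $\frac{189333}{535063} \approx 0.35385$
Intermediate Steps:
$\frac{884927 + \left(41 - -714\right) \left(-169\right)}{2125438 + y{\left(-600,823 \right)}} = \frac{884927 + \left(41 - -714\right) \left(-169\right)}{2125438 + 18 \cdot 823} = \frac{884927 + \left(41 + 714\right) \left(-169\right)}{2125438 + 14814} = \frac{884927 + 755 \left(-169\right)}{2140252} = \left(884927 - 127595\right) \frac{1}{2140252} = 757332 \cdot \frac{1}{2140252} = \frac{189333}{535063}$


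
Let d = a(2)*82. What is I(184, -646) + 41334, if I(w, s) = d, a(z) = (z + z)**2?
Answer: 42646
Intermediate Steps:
a(z) = 4*z**2 (a(z) = (2*z)**2 = 4*z**2)
d = 1312 (d = (4*2**2)*82 = (4*4)*82 = 16*82 = 1312)
I(w, s) = 1312
I(184, -646) + 41334 = 1312 + 41334 = 42646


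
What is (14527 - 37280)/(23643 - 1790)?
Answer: -22753/21853 ≈ -1.0412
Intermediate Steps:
(14527 - 37280)/(23643 - 1790) = -22753/21853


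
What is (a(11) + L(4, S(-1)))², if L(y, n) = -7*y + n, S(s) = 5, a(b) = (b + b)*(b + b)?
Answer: 212521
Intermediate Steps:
a(b) = 4*b² (a(b) = (2*b)*(2*b) = 4*b²)
L(y, n) = n - 7*y
(a(11) + L(4, S(-1)))² = (4*11² + (5 - 7*4))² = (4*121 + (5 - 28))² = (484 - 23)² = 461² = 212521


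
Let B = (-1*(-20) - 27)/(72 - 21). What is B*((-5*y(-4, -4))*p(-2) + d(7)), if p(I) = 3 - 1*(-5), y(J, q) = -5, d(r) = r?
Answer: -483/17 ≈ -28.412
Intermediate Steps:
B = -7/51 (B = (20 - 27)/51 = -7*1/51 = -7/51 ≈ -0.13725)
p(I) = 8 (p(I) = 3 + 5 = 8)
B*((-5*y(-4, -4))*p(-2) + d(7)) = -7*(-5*(-5)*8 + 7)/51 = -7*(25*8 + 7)/51 = -7*(200 + 7)/51 = -7/51*207 = -483/17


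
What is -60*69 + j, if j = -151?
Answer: -4291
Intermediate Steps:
-60*69 + j = -60*69 - 151 = -4140 - 151 = -4291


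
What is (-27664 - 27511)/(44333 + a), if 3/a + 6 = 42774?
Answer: -786574800/632011249 ≈ -1.2446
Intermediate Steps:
a = 1/14256 (a = 3/(-6 + 42774) = 3/42768 = 3*(1/42768) = 1/14256 ≈ 7.0146e-5)
(-27664 - 27511)/(44333 + a) = (-27664 - 27511)/(44333 + 1/14256) = -55175/632011249/14256 = -55175*14256/632011249 = -786574800/632011249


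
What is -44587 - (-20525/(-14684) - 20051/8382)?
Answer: -2743851499861/61540644 ≈ -44586.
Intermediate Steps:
-44587 - (-20525/(-14684) - 20051/8382) = -44587 - (-20525*(-1/14684) - 20051*1/8382) = -44587 - (20525/14684 - 20051/8382) = -44587 - 1*(-61194167/61540644) = -44587 + 61194167/61540644 = -2743851499861/61540644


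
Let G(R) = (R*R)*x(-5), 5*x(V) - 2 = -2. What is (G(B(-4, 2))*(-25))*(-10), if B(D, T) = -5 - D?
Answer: 0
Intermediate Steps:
x(V) = 0 (x(V) = 2/5 + (1/5)*(-2) = 2/5 - 2/5 = 0)
G(R) = 0 (G(R) = (R*R)*0 = R**2*0 = 0)
(G(B(-4, 2))*(-25))*(-10) = (0*(-25))*(-10) = 0*(-10) = 0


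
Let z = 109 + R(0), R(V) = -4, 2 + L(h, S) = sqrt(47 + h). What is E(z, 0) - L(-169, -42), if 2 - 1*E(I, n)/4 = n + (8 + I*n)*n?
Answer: 10 - I*sqrt(122) ≈ 10.0 - 11.045*I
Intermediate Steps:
L(h, S) = -2 + sqrt(47 + h)
z = 105 (z = 109 - 4 = 105)
E(I, n) = 8 - 4*n - 4*n*(8 + I*n) (E(I, n) = 8 - 4*(n + (8 + I*n)*n) = 8 - 4*(n + n*(8 + I*n)) = 8 + (-4*n - 4*n*(8 + I*n)) = 8 - 4*n - 4*n*(8 + I*n))
E(z, 0) - L(-169, -42) = (8 - 36*0 - 4*105*0**2) - (-2 + sqrt(47 - 169)) = (8 + 0 - 4*105*0) - (-2 + sqrt(-122)) = (8 + 0 + 0) - (-2 + I*sqrt(122)) = 8 + (2 - I*sqrt(122)) = 10 - I*sqrt(122)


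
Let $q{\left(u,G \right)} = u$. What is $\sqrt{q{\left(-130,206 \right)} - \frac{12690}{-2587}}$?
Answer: $\frac{2 i \sqrt{209301235}}{2587} \approx 11.185 i$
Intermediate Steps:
$\sqrt{q{\left(-130,206 \right)} - \frac{12690}{-2587}} = \sqrt{-130 - \frac{12690}{-2587}} = \sqrt{-130 - - \frac{12690}{2587}} = \sqrt{-130 + \frac{12690}{2587}} = \sqrt{- \frac{323620}{2587}} = \frac{2 i \sqrt{209301235}}{2587}$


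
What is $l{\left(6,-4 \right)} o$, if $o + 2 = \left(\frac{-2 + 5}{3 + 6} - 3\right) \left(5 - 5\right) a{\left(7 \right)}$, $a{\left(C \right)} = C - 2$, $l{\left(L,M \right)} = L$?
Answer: $-12$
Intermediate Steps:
$a{\left(C \right)} = -2 + C$ ($a{\left(C \right)} = C - 2 = -2 + C$)
$o = -2$ ($o = -2 + \left(\frac{-2 + 5}{3 + 6} - 3\right) \left(5 - 5\right) \left(-2 + 7\right) = -2 + \left(\frac{3}{9} - 3\right) 0 \cdot 5 = -2 + \left(3 \cdot \frac{1}{9} - 3\right) 0 \cdot 5 = -2 + \left(\frac{1}{3} - 3\right) 0 \cdot 5 = -2 + \left(- \frac{8}{3}\right) 0 \cdot 5 = -2 + 0 \cdot 5 = -2 + 0 = -2$)
$l{\left(6,-4 \right)} o = 6 \left(-2\right) = -12$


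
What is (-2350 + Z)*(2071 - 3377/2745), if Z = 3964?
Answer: 3056656684/915 ≈ 3.3406e+6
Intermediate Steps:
(-2350 + Z)*(2071 - 3377/2745) = (-2350 + 3964)*(2071 - 3377/2745) = 1614*(2071 - 3377*1/2745) = 1614*(2071 - 3377/2745) = 1614*(5681518/2745) = 3056656684/915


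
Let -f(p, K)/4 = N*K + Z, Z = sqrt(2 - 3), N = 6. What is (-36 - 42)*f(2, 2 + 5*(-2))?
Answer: -14976 + 312*I ≈ -14976.0 + 312.0*I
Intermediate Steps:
Z = I (Z = sqrt(-1) = I ≈ 1.0*I)
f(p, K) = -24*K - 4*I (f(p, K) = -4*(6*K + I) = -4*(I + 6*K) = -24*K - 4*I)
(-36 - 42)*f(2, 2 + 5*(-2)) = (-36 - 42)*(-24*(2 + 5*(-2)) - 4*I) = -78*(-24*(2 - 10) - 4*I) = -78*(-24*(-8) - 4*I) = -78*(192 - 4*I) = -14976 + 312*I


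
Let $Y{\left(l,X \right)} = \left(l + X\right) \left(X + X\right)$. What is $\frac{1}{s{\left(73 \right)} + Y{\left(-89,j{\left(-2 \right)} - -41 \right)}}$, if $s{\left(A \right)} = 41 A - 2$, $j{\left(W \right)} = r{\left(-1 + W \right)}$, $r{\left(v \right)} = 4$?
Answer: $- \frac{1}{969} \approx -0.001032$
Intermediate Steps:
$j{\left(W \right)} = 4$
$Y{\left(l,X \right)} = 2 X \left(X + l\right)$ ($Y{\left(l,X \right)} = \left(X + l\right) 2 X = 2 X \left(X + l\right)$)
$s{\left(A \right)} = -2 + 41 A$
$\frac{1}{s{\left(73 \right)} + Y{\left(-89,j{\left(-2 \right)} - -41 \right)}} = \frac{1}{\left(-2 + 41 \cdot 73\right) + 2 \left(4 - -41\right) \left(\left(4 - -41\right) - 89\right)} = \frac{1}{\left(-2 + 2993\right) + 2 \left(4 + 41\right) \left(\left(4 + 41\right) - 89\right)} = \frac{1}{2991 + 2 \cdot 45 \left(45 - 89\right)} = \frac{1}{2991 + 2 \cdot 45 \left(-44\right)} = \frac{1}{2991 - 3960} = \frac{1}{-969} = - \frac{1}{969}$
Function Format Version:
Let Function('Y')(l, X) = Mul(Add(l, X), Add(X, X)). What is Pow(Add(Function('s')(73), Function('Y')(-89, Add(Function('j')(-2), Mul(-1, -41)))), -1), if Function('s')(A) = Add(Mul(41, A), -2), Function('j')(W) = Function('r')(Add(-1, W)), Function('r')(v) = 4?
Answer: Rational(-1, 969) ≈ -0.0010320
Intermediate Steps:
Function('j')(W) = 4
Function('Y')(l, X) = Mul(2, X, Add(X, l)) (Function('Y')(l, X) = Mul(Add(X, l), Mul(2, X)) = Mul(2, X, Add(X, l)))
Function('s')(A) = Add(-2, Mul(41, A))
Pow(Add(Function('s')(73), Function('Y')(-89, Add(Function('j')(-2), Mul(-1, -41)))), -1) = Pow(Add(Add(-2, Mul(41, 73)), Mul(2, Add(4, Mul(-1, -41)), Add(Add(4, Mul(-1, -41)), -89))), -1) = Pow(Add(Add(-2, 2993), Mul(2, Add(4, 41), Add(Add(4, 41), -89))), -1) = Pow(Add(2991, Mul(2, 45, Add(45, -89))), -1) = Pow(Add(2991, Mul(2, 45, -44)), -1) = Pow(Add(2991, -3960), -1) = Pow(-969, -1) = Rational(-1, 969)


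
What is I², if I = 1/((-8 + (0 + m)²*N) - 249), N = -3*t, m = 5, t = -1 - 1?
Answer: 1/11449 ≈ 8.7344e-5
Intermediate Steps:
t = -2
N = 6 (N = -3*(-2) = 6)
I = -1/107 (I = 1/((-8 + (0 + 5)²*6) - 249) = 1/((-8 + 5²*6) - 249) = 1/((-8 + 25*6) - 249) = 1/((-8 + 150) - 249) = 1/(142 - 249) = 1/(-107) = -1/107 ≈ -0.0093458)
I² = (-1/107)² = 1/11449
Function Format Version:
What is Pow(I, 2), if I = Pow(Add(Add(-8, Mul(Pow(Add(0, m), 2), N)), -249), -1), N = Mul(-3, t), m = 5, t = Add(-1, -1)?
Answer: Rational(1, 11449) ≈ 8.7344e-5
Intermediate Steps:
t = -2
N = 6 (N = Mul(-3, -2) = 6)
I = Rational(-1, 107) (I = Pow(Add(Add(-8, Mul(Pow(Add(0, 5), 2), 6)), -249), -1) = Pow(Add(Add(-8, Mul(Pow(5, 2), 6)), -249), -1) = Pow(Add(Add(-8, Mul(25, 6)), -249), -1) = Pow(Add(Add(-8, 150), -249), -1) = Pow(Add(142, -249), -1) = Pow(-107, -1) = Rational(-1, 107) ≈ -0.0093458)
Pow(I, 2) = Pow(Rational(-1, 107), 2) = Rational(1, 11449)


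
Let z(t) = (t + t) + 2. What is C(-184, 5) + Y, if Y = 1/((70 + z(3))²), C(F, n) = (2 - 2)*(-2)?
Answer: 1/6084 ≈ 0.00016437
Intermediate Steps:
z(t) = 2 + 2*t (z(t) = 2*t + 2 = 2 + 2*t)
C(F, n) = 0 (C(F, n) = 0*(-2) = 0)
Y = 1/6084 (Y = 1/((70 + (2 + 2*3))²) = 1/((70 + (2 + 6))²) = 1/((70 + 8)²) = 1/(78²) = 1/6084 ≈ 0.00016437)
C(-184, 5) + Y = 0 + 1/6084 = 1/6084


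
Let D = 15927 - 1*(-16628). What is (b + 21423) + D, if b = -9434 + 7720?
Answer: 52264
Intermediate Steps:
D = 32555 (D = 15927 + 16628 = 32555)
b = -1714
(b + 21423) + D = (-1714 + 21423) + 32555 = 19709 + 32555 = 52264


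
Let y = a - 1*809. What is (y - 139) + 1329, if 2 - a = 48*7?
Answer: 47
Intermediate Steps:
a = -334 (a = 2 - 48*7 = 2 - 1*336 = 2 - 336 = -334)
y = -1143 (y = -334 - 1*809 = -334 - 809 = -1143)
(y - 139) + 1329 = (-1143 - 139) + 1329 = -1282 + 1329 = 47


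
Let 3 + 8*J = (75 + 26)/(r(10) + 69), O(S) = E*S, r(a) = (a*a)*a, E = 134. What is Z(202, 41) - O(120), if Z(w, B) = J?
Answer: -68759633/4276 ≈ -16080.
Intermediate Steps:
r(a) = a**3 (r(a) = a**2*a = a**3)
O(S) = 134*S
J = -1553/4276 (J = -3/8 + ((75 + 26)/(10**3 + 69))/8 = -3/8 + (101/(1000 + 69))/8 = -3/8 + (101/1069)/8 = -3/8 + (101*(1/1069))/8 = -3/8 + (1/8)*(101/1069) = -3/8 + 101/8552 = -1553/4276 ≈ -0.36319)
Z(w, B) = -1553/4276
Z(202, 41) - O(120) = -1553/4276 - 134*120 = -1553/4276 - 1*16080 = -1553/4276 - 16080 = -68759633/4276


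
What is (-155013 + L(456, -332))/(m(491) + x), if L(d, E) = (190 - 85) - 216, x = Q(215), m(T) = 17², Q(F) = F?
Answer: -4309/14 ≈ -307.79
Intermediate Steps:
m(T) = 289
x = 215
L(d, E) = -111 (L(d, E) = 105 - 216 = -111)
(-155013 + L(456, -332))/(m(491) + x) = (-155013 - 111)/(289 + 215) = -155124/504 = -155124*1/504 = -4309/14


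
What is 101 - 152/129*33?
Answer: 2671/43 ≈ 62.116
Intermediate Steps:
101 - 152/129*33 = 101 - 1672/43 = 2671/43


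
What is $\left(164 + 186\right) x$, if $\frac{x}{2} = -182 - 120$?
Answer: $-211400$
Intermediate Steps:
$x = -604$ ($x = 2 \left(-182 - 120\right) = 2 \left(-302\right) = -604$)
$\left(164 + 186\right) x = \left(164 + 186\right) \left(-604\right) = 350 \left(-604\right) = -211400$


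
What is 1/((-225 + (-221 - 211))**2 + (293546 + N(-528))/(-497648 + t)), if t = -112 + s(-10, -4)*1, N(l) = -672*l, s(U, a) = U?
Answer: 19145/8263895168 ≈ 2.3167e-6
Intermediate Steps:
t = -122 (t = -112 - 10*1 = -112 - 10 = -122)
1/((-225 + (-221 - 211))**2 + (293546 + N(-528))/(-497648 + t)) = 1/((-225 + (-221 - 211))**2 + (293546 - 672*(-528))/(-497648 - 122)) = 1/((-225 - 432)**2 + (293546 + 354816)/(-497770)) = 1/((-657)**2 + 648362*(-1/497770)) = 1/(431649 - 24937/19145) = 1/(8263895168/19145) = 19145/8263895168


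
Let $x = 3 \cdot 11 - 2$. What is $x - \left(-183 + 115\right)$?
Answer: $99$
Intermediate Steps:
$x = 31$ ($x = 33 - 2 = 31$)
$x - \left(-183 + 115\right) = 31 - \left(-183 + 115\right) = 31 - -68 = 31 + 68 = 99$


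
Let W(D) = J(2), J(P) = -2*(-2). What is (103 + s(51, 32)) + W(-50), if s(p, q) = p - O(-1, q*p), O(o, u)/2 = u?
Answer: -3106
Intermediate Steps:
O(o, u) = 2*u
J(P) = 4
W(D) = 4
s(p, q) = p - 2*p*q (s(p, q) = p - 2*q*p = p - 2*p*q)
(103 + s(51, 32)) + W(-50) = (103 + 51*(1 - 2*32)) + 4 = (103 + 51*(1 - 64)) + 4 = (103 + 51*(-63)) + 4 = (103 - 3213) + 4 = -3110 + 4 = -3106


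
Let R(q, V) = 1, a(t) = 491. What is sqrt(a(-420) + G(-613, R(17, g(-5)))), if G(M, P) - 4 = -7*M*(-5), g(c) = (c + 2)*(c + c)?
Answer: 4*I*sqrt(1310) ≈ 144.78*I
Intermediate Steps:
g(c) = 2*c*(2 + c) (g(c) = (2 + c)*(2*c) = 2*c*(2 + c))
G(M, P) = 4 + 35*M (G(M, P) = 4 - 7*M*(-5) = 4 + 35*M)
sqrt(a(-420) + G(-613, R(17, g(-5)))) = sqrt(491 + (4 + 35*(-613))) = sqrt(491 + (4 - 21455)) = sqrt(491 - 21451) = sqrt(-20960) = 4*I*sqrt(1310)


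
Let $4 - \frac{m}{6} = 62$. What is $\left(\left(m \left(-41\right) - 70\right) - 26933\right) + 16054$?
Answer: $3319$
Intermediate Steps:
$m = -348$ ($m = 24 - 372 = -348$)
$\left(\left(m \left(-41\right) - 70\right) - 26933\right) + 16054 = \left(\left(\left(-348\right) \left(-41\right) - 70\right) - 26933\right) + 16054 = \left(\left(14268 - 70\right) - 26933\right) + 16054 = \left(14198 - 26933\right) + 16054 = -12735 + 16054 = 3319$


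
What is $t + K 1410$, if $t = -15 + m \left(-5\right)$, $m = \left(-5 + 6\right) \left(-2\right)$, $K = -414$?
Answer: $-583745$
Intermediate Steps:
$m = -2$ ($m = 1 \left(-2\right) = -2$)
$t = -5$ ($t = -15 - -10 = -15 + 10 = -5$)
$t + K 1410 = -5 - 583740 = -583745$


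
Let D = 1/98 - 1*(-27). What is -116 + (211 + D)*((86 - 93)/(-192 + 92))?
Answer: -5563/56 ≈ -99.339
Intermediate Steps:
D = 2647/98 (D = 1/98 + 27 = 2647/98 ≈ 27.010)
-116 + (211 + D)*((86 - 93)/(-192 + 92)) = -116 + (211 + 2647/98)*((86 - 93)/(-192 + 92)) = -116 + 23325*(-7/(-100))/98 = -116 + 23325*(-7*(-1/100))/98 = -116 + (23325/98)*(7/100) = -116 + 933/56 = -5563/56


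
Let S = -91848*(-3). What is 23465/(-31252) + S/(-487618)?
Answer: -771279133/586116836 ≈ -1.3159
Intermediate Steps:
S = 275544
23465/(-31252) + S/(-487618) = 23465/(-31252) + 275544/(-487618) = 23465*(-1/31252) + 275544*(-1/487618) = -1805/2404 - 137772/243809 = -771279133/586116836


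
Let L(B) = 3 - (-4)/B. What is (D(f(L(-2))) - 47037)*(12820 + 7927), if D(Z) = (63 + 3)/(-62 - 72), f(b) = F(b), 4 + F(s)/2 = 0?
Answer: -65384419464/67 ≈ -9.7589e+8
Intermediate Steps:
F(s) = -8 (F(s) = -8 + 2*0 = -8 + 0 = -8)
L(B) = 3 + 4/B
f(b) = -8
D(Z) = -33/67 (D(Z) = 66/(-134) = 66*(-1/134) = -33/67)
(D(f(L(-2))) - 47037)*(12820 + 7927) = (-33/67 - 47037)*(12820 + 7927) = -3151512/67*20747 = -65384419464/67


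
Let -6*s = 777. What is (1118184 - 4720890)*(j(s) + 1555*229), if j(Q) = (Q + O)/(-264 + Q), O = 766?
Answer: -1009642115501352/787 ≈ -1.2829e+12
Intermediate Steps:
s = -259/2 (s = -1/6*777 = -259/2 ≈ -129.50)
j(Q) = (766 + Q)/(-264 + Q) (j(Q) = (Q + 766)/(-264 + Q) = (766 + Q)/(-264 + Q))
(1118184 - 4720890)*(j(s) + 1555*229) = (1118184 - 4720890)*((766 - 259/2)/(-264 - 259/2) + 1555*229) = -3602706*((1273/2)/(-787/2) + 356095) = -3602706*(-2/787*1273/2 + 356095) = -3602706*(-1273/787 + 356095) = -3602706*280245492/787 = -1009642115501352/787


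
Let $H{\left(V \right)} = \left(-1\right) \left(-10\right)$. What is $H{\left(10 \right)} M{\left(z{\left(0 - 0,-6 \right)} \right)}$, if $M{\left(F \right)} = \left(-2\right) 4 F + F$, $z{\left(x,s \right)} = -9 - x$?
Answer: $630$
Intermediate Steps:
$M{\left(F \right)} = - 7 F$ ($M{\left(F \right)} = - 8 F + F = - 7 F$)
$H{\left(V \right)} = 10$
$H{\left(10 \right)} M{\left(z{\left(0 - 0,-6 \right)} \right)} = 10 \left(- 7 \left(-9 - \left(0 - 0\right)\right)\right) = 10 \left(- 7 \left(-9 - \left(0 + 0\right)\right)\right) = 10 \left(- 7 \left(-9 - 0\right)\right) = 10 \left(- 7 \left(-9 + 0\right)\right) = 10 \left(\left(-7\right) \left(-9\right)\right) = 10 \cdot 63 = 630$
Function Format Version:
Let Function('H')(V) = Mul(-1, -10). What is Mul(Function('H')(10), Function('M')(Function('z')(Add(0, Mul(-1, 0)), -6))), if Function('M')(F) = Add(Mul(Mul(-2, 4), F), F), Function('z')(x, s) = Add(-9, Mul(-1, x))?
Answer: 630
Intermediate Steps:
Function('M')(F) = Mul(-7, F) (Function('M')(F) = Add(Mul(-8, F), F) = Mul(-7, F))
Function('H')(V) = 10
Mul(Function('H')(10), Function('M')(Function('z')(Add(0, Mul(-1, 0)), -6))) = Mul(10, Mul(-7, Add(-9, Mul(-1, Add(0, Mul(-1, 0)))))) = Mul(10, Mul(-7, Add(-9, Mul(-1, Add(0, 0))))) = Mul(10, Mul(-7, Add(-9, Mul(-1, 0)))) = Mul(10, Mul(-7, Add(-9, 0))) = Mul(10, Mul(-7, -9)) = Mul(10, 63) = 630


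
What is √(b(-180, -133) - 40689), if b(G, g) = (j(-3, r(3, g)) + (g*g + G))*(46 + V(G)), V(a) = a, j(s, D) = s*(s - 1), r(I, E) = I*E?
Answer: I*√2388503 ≈ 1545.5*I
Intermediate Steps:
r(I, E) = E*I
j(s, D) = s*(-1 + s)
b(G, g) = (46 + G)*(12 + G + g²) (b(G, g) = (-3*(-1 - 3) + (g*g + G))*(46 + G) = (-3*(-4) + (g² + G))*(46 + G) = (12 + (G + g²))*(46 + G) = (12 + G + g²)*(46 + G) = (46 + G)*(12 + G + g²))
√(b(-180, -133) - 40689) = √((552 + (-180)² + 46*(-133)² + 58*(-180) - 180*(-133)²) - 40689) = √((552 + 32400 + 46*17689 - 10440 - 180*17689) - 40689) = √((552 + 32400 + 813694 - 10440 - 3184020) - 40689) = √(-2347814 - 40689) = √(-2388503) = I*√2388503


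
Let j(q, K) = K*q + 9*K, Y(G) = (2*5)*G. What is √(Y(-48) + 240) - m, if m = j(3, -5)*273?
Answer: 16380 + 4*I*√15 ≈ 16380.0 + 15.492*I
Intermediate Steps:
Y(G) = 10*G
j(q, K) = 9*K + K*q
m = -16380 (m = -5*(9 + 3)*273 = -5*12*273 = -60*273 = -16380)
√(Y(-48) + 240) - m = √(10*(-48) + 240) - 1*(-16380) = √(-480 + 240) + 16380 = √(-240) + 16380 = 4*I*√15 + 16380 = 16380 + 4*I*√15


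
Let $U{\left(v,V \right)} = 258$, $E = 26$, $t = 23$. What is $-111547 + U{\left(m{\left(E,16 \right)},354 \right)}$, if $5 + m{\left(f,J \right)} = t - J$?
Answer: $-111289$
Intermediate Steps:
$m{\left(f,J \right)} = 18 - J$ ($m{\left(f,J \right)} = -5 - \left(-23 + J\right) = 18 - J$)
$-111547 + U{\left(m{\left(E,16 \right)},354 \right)} = -111547 + 258 = -111289$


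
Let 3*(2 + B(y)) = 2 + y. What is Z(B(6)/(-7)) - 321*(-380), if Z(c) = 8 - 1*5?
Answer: 121983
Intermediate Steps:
B(y) = -4/3 + y/3 (B(y) = -2 + (2 + y)/3 = -2 + (2/3 + y/3) = -4/3 + y/3)
Z(c) = 3 (Z(c) = 8 - 5 = 3)
Z(B(6)/(-7)) - 321*(-380) = 3 - 321*(-380) = 3 + 121980 = 121983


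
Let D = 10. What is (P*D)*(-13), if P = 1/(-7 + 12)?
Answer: -26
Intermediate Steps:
P = ⅕ (P = 1/5 = ⅕ ≈ 0.20000)
(P*D)*(-13) = ((⅕)*10)*(-13) = 2*(-13) = -26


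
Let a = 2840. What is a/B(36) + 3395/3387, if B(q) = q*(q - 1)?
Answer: 231613/71127 ≈ 3.2563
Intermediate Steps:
B(q) = q*(-1 + q)
a/B(36) + 3395/3387 = 2840/((36*(-1 + 36))) + 3395/3387 = 2840/((36*35)) + 3395*(1/3387) = 2840/1260 + 3395/3387 = 2840*(1/1260) + 3395/3387 = 142/63 + 3395/3387 = 231613/71127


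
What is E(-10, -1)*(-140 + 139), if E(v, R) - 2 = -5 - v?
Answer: -7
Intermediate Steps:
E(v, R) = -3 - v (E(v, R) = 2 + (-5 - v) = -3 - v)
E(-10, -1)*(-140 + 139) = (-3 - 1*(-10))*(-140 + 139) = (-3 + 10)*(-1) = 7*(-1) = -7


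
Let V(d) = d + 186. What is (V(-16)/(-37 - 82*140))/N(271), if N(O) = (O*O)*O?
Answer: -170/229217219187 ≈ -7.4165e-10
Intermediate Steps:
N(O) = O³ (N(O) = O²*O = O³)
V(d) = 186 + d
(V(-16)/(-37 - 82*140))/N(271) = ((186 - 16)/(-37 - 82*140))/(271³) = (170/(-37 - 11480))/19902511 = (170/(-11517))*(1/19902511) = (170*(-1/11517))*(1/19902511) = -170/11517*1/19902511 = -170/229217219187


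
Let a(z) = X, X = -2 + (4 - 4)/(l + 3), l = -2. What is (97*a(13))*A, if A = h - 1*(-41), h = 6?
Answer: -9118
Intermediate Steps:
A = 47 (A = 6 - 1*(-41) = 6 + 41 = 47)
X = -2 (X = -2 + (4 - 4)/(-2 + 3) = -2 + 0/1 = -2 + 0*1 = -2 + 0 = -2)
a(z) = -2
(97*a(13))*A = (97*(-2))*47 = -194*47 = -9118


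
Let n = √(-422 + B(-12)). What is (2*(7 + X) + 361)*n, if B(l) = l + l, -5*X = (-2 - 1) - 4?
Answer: 1889*I*√446/5 ≈ 7978.6*I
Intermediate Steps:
X = 7/5 (X = -((-2 - 1) - 4)/5 = -(-3 - 4)/5 = -⅕*(-7) = 7/5 ≈ 1.4000)
B(l) = 2*l
n = I*√446 (n = √(-422 + 2*(-12)) = √(-422 - 24) = √(-446) = I*√446 ≈ 21.119*I)
(2*(7 + X) + 361)*n = (2*(7 + 7/5) + 361)*(I*√446) = (2*(42/5) + 361)*(I*√446) = (84/5 + 361)*(I*√446) = 1889*(I*√446)/5 = 1889*I*√446/5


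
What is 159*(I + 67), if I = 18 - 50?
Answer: 5565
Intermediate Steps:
I = -32
159*(I + 67) = 159*(-32 + 67) = 159*35 = 5565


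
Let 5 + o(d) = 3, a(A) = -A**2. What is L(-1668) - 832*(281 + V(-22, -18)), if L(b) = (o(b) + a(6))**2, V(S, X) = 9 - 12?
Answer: -229852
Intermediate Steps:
V(S, X) = -3
o(d) = -2 (o(d) = -5 + 3 = -2)
L(b) = 1444 (L(b) = (-2 - 1*6**2)**2 = (-2 - 1*36)**2 = (-2 - 36)**2 = (-38)**2 = 1444)
L(-1668) - 832*(281 + V(-22, -18)) = 1444 - 832*(281 - 3) = 1444 - 832*278 = 1444 - 231296 = -229852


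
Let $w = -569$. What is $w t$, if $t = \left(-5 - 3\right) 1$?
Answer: $4552$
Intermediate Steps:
$t = -8$ ($t = \left(-8\right) 1 = -8$)
$w t = \left(-569\right) \left(-8\right) = 4552$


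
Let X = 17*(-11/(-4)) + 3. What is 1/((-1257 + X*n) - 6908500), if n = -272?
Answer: -1/6923289 ≈ -1.4444e-7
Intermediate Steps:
X = 199/4 (X = 17*(-11*(-1/4)) + 3 = 17*(11/4) + 3 = 187/4 + 3 = 199/4 ≈ 49.750)
1/((-1257 + X*n) - 6908500) = 1/((-1257 + (199/4)*(-272)) - 6908500) = 1/((-1257 - 13532) - 6908500) = 1/(-14789 - 6908500) = 1/(-6923289) = -1/6923289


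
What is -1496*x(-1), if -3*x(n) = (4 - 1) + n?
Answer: 2992/3 ≈ 997.33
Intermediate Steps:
x(n) = -1 - n/3 (x(n) = -((4 - 1) + n)/3 = -(3 + n)/3 = -1 - n/3)
-1496*x(-1) = -1496*(-1 - ⅓*(-1)) = -1496*(-1 + ⅓) = -1496*(-⅔) = 2992/3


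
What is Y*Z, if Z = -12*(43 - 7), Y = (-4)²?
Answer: -6912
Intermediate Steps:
Y = 16
Z = -432 (Z = -12*36 = -432)
Y*Z = 16*(-432) = -6912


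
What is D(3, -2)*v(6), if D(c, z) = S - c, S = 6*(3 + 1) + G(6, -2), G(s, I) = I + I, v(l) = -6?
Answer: -102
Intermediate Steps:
G(s, I) = 2*I
S = 20 (S = 6*(3 + 1) + 2*(-2) = 6*4 - 4 = 24 - 4 = 20)
D(c, z) = 20 - c
D(3, -2)*v(6) = (20 - 1*3)*(-6) = (20 - 3)*(-6) = 17*(-6) = -102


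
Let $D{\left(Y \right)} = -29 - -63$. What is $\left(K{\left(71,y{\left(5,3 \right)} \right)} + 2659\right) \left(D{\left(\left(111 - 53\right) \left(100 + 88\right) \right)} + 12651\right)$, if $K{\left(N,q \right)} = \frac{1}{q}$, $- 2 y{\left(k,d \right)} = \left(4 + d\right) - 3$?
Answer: $\frac{67446145}{2} \approx 3.3723 \cdot 10^{7}$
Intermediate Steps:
$D{\left(Y \right)} = 34$ ($D{\left(Y \right)} = -29 + 63 = 34$)
$y{\left(k,d \right)} = - \frac{1}{2} - \frac{d}{2}$ ($y{\left(k,d \right)} = - \frac{\left(4 + d\right) - 3}{2} = - \frac{1 + d}{2} = - \frac{1}{2} - \frac{d}{2}$)
$\left(K{\left(71,y{\left(5,3 \right)} \right)} + 2659\right) \left(D{\left(\left(111 - 53\right) \left(100 + 88\right) \right)} + 12651\right) = \left(\frac{1}{- \frac{1}{2} - \frac{3}{2}} + 2659\right) \left(34 + 12651\right) = \left(\frac{1}{- \frac{1}{2} - \frac{3}{2}} + 2659\right) 12685 = \left(\frac{1}{-2} + 2659\right) 12685 = \left(- \frac{1}{2} + 2659\right) 12685 = \frac{5317}{2} \cdot 12685 = \frac{67446145}{2}$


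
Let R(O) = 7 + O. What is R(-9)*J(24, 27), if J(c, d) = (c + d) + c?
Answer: -150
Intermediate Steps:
J(c, d) = d + 2*c
R(-9)*J(24, 27) = (7 - 9)*(27 + 2*24) = -2*(27 + 48) = -2*75 = -150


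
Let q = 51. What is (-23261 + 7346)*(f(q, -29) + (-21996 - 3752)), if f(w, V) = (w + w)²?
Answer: 244199760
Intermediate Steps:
f(w, V) = 4*w² (f(w, V) = (2*w)² = 4*w²)
(-23261 + 7346)*(f(q, -29) + (-21996 - 3752)) = (-23261 + 7346)*(4*51² + (-21996 - 3752)) = -15915*(4*2601 - 25748) = -15915*(10404 - 25748) = -15915*(-15344) = 244199760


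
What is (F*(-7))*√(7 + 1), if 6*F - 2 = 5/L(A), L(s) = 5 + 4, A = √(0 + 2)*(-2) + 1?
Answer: -161*√2/27 ≈ -8.4329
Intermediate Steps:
A = 1 - 2*√2 (A = √2*(-2) + 1 = -2*√2 + 1 = 1 - 2*√2 ≈ -1.8284)
L(s) = 9
F = 23/54 (F = ⅓ + (5/9)/6 = ⅓ + (5*(⅑))/6 = ⅓ + (⅙)*(5/9) = ⅓ + 5/54 = 23/54 ≈ 0.42593)
(F*(-7))*√(7 + 1) = ((23/54)*(-7))*√(7 + 1) = -161*√2/27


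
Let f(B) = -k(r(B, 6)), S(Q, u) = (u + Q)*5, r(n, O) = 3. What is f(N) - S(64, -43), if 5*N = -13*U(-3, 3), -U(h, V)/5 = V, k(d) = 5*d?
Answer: -120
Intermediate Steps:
U(h, V) = -5*V
S(Q, u) = 5*Q + 5*u (S(Q, u) = (Q + u)*5 = 5*Q + 5*u)
N = 39 (N = (-(-65)*3)/5 = (-13*(-15))/5 = (1/5)*195 = 39)
f(B) = -15 (f(B) = -5*3 = -1*15 = -15)
f(N) - S(64, -43) = -15 - (5*64 + 5*(-43)) = -15 - (320 - 215) = -15 - 1*105 = -15 - 105 = -120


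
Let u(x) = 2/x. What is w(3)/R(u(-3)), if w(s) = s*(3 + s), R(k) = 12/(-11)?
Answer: -33/2 ≈ -16.500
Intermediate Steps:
R(k) = -12/11 (R(k) = 12*(-1/11) = -12/11)
w(3)/R(u(-3)) = (3*(3 + 3))/(-12/11) = (3*6)*(-11/12) = 18*(-11/12) = -33/2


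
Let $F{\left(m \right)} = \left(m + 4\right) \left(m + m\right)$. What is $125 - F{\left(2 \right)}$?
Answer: $101$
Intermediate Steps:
$F{\left(m \right)} = 2 m \left(4 + m\right)$ ($F{\left(m \right)} = \left(4 + m\right) 2 m = 2 m \left(4 + m\right)$)
$125 - F{\left(2 \right)} = 125 - 2 \cdot 2 \left(4 + 2\right) = 125 - 2 \cdot 2 \cdot 6 = 125 - 24 = 101$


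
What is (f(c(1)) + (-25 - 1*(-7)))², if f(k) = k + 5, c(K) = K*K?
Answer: 144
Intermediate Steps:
c(K) = K²
f(k) = 5 + k
(f(c(1)) + (-25 - 1*(-7)))² = ((5 + 1²) + (-25 - 1*(-7)))² = ((5 + 1) + (-25 + 7))² = (6 - 18)² = (-12)² = 144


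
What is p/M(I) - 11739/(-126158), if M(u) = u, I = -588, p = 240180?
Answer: -2524477159/6181742 ≈ -408.38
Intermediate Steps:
p/M(I) - 11739/(-126158) = 240180/(-588) - 11739/(-126158) = 240180*(-1/588) - 11739*(-1/126158) = -20015/49 + 11739/126158 = -2524477159/6181742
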